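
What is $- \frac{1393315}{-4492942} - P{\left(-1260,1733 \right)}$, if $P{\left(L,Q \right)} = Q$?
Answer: $- \frac{7784875171}{4492942} \approx -1732.7$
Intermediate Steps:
$- \frac{1393315}{-4492942} - P{\left(-1260,1733 \right)} = - \frac{1393315}{-4492942} - 1733 = \left(-1393315\right) \left(- \frac{1}{4492942}\right) - 1733 = \frac{1393315}{4492942} - 1733 = - \frac{7784875171}{4492942}$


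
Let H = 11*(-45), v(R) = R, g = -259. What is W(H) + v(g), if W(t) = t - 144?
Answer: -898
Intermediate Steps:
H = -495
W(t) = -144 + t
W(H) + v(g) = (-144 - 495) - 259 = -639 - 259 = -898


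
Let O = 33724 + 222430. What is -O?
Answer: -256154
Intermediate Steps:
O = 256154
-O = -1*256154 = -256154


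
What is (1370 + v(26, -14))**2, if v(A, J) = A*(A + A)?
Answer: 7409284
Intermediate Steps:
v(A, J) = 2*A**2 (v(A, J) = A*(2*A) = 2*A**2)
(1370 + v(26, -14))**2 = (1370 + 2*26**2)**2 = (1370 + 2*676)**2 = (1370 + 1352)**2 = 2722**2 = 7409284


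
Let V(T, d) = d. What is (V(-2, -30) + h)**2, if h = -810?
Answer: 705600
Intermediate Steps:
(V(-2, -30) + h)**2 = (-30 - 810)**2 = (-840)**2 = 705600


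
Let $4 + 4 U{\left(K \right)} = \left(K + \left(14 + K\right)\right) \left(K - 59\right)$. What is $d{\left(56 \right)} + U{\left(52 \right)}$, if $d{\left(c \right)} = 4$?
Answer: $- \frac{407}{2} \approx -203.5$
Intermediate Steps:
$U{\left(K \right)} = -1 + \frac{\left(-59 + K\right) \left(14 + 2 K\right)}{4}$ ($U{\left(K \right)} = -1 + \frac{\left(K + \left(14 + K\right)\right) \left(K - 59\right)}{4} = -1 + \frac{\left(14 + 2 K\right) \left(-59 + K\right)}{4} = -1 + \frac{\left(-59 + K\right) \left(14 + 2 K\right)}{4}$)
$d{\left(56 \right)} + U{\left(52 \right)} = 4 - \left(\frac{3119}{2} - 1352\right) = 4 - \frac{415}{2} = - \frac{407}{2}$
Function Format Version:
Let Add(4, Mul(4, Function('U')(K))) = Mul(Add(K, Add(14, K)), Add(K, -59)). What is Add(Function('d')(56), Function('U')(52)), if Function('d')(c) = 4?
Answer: Rational(-407, 2) ≈ -203.50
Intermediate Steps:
Function('U')(K) = Add(-1, Mul(Rational(1, 4), Add(-59, K), Add(14, Mul(2, K)))) (Function('U')(K) = Add(-1, Mul(Rational(1, 4), Mul(Add(K, Add(14, K)), Add(K, -59)))) = Add(-1, Mul(Rational(1, 4), Mul(Add(14, Mul(2, K)), Add(-59, K)))) = Add(-1, Mul(Rational(1, 4), Mul(Add(-59, K), Add(14, Mul(2, K))))) = Add(-1, Mul(Rational(1, 4), Add(-59, K), Add(14, Mul(2, K)))))
Add(Function('d')(56), Function('U')(52)) = Add(4, Add(Rational(-415, 2), Mul(Rational(1, 2), Pow(52, 2)), Mul(-26, 52))) = Add(4, Add(Rational(-415, 2), Mul(Rational(1, 2), 2704), -1352)) = Add(4, Add(Rational(-415, 2), 1352, -1352)) = Add(4, Rational(-415, 2)) = Rational(-407, 2)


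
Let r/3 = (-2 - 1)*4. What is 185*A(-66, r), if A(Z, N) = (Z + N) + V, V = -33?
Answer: -24975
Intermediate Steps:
r = -36 (r = 3*((-2 - 1)*4) = 3*(-3*4) = 3*(-12) = -36)
A(Z, N) = -33 + N + Z (A(Z, N) = (Z + N) - 33 = (N + Z) - 33 = -33 + N + Z)
185*A(-66, r) = 185*(-33 - 36 - 66) = 185*(-135) = -24975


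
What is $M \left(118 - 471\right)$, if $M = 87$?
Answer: $-30711$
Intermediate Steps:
$M \left(118 - 471\right) = 87 \left(118 - 471\right) = 87 \left(-353\right) = -30711$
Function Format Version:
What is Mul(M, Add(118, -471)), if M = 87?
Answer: -30711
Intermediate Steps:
Mul(M, Add(118, -471)) = Mul(87, Add(118, -471)) = Mul(87, -353) = -30711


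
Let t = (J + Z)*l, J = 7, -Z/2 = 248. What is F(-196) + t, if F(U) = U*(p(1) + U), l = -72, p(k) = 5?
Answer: 72644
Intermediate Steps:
Z = -496 (Z = -2*248 = -496)
F(U) = U*(5 + U)
t = 35208 (t = (7 - 496)*(-72) = -489*(-72) = 35208)
F(-196) + t = -196*(5 - 196) + 35208 = -196*(-191) + 35208 = 37436 + 35208 = 72644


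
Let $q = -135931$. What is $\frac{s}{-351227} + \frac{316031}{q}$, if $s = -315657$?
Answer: $- \frac{68091048370}{47742637337} \approx -1.4262$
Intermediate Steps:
$\frac{s}{-351227} + \frac{316031}{q} = - \frac{315657}{-351227} + \frac{316031}{-135931} = \left(-315657\right) \left(- \frac{1}{351227}\right) + 316031 \left(- \frac{1}{135931}\right) = \frac{315657}{351227} - \frac{316031}{135931} = - \frac{68091048370}{47742637337}$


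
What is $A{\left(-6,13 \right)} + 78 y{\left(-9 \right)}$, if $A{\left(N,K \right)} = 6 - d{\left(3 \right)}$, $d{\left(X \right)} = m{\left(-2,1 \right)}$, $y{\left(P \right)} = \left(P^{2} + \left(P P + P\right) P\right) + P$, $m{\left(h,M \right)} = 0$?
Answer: $-44922$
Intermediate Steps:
$y{\left(P \right)} = P + P^{2} + P \left(P + P^{2}\right)$ ($y{\left(P \right)} = \left(P^{2} + \left(P^{2} + P\right) P\right) + P = \left(P^{2} + \left(P + P^{2}\right) P\right) + P = \left(P^{2} + P \left(P + P^{2}\right)\right) + P = P + P^{2} + P \left(P + P^{2}\right)$)
$d{\left(X \right)} = 0$
$A{\left(N,K \right)} = 6$ ($A{\left(N,K \right)} = 6 - 0 = 6 + 0 = 6$)
$A{\left(-6,13 \right)} + 78 y{\left(-9 \right)} = 6 + 78 \left(- 9 \left(1 + \left(-9\right)^{2} + 2 \left(-9\right)\right)\right) = 6 + 78 \left(- 9 \left(1 + 81 - 18\right)\right) = 6 + 78 \left(\left(-9\right) 64\right) = 6 + 78 \left(-576\right) = 6 - 44928 = -44922$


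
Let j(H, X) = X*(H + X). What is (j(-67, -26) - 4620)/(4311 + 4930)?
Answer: -2202/9241 ≈ -0.23829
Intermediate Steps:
(j(-67, -26) - 4620)/(4311 + 4930) = (-26*(-67 - 26) - 4620)/(4311 + 4930) = (-26*(-93) - 4620)/9241 = (2418 - 4620)*(1/9241) = -2202*1/9241 = -2202/9241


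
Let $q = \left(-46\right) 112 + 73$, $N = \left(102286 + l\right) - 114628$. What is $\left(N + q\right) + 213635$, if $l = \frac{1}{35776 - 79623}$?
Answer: $\frac{8603395257}{43847} \approx 1.9621 \cdot 10^{5}$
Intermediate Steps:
$l = - \frac{1}{43847}$ ($l = \frac{1}{-43847} = - \frac{1}{43847} \approx -2.2807 \cdot 10^{-5}$)
$N = - \frac{541159675}{43847}$ ($N = \left(102286 - \frac{1}{43847}\right) - 114628 = \frac{4484934241}{43847} - 114628 = - \frac{541159675}{43847} \approx -12342.0$)
$q = -5079$ ($q = -5152 + 73 = -5079$)
$\left(N + q\right) + 213635 = \left(- \frac{541159675}{43847} - 5079\right) + 213635 = - \frac{763858588}{43847} + 213635 = \frac{8603395257}{43847}$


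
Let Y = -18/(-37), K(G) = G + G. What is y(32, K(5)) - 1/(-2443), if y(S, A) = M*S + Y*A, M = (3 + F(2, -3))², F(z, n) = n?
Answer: 439777/90391 ≈ 4.8653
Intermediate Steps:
K(G) = 2*G
Y = 18/37 (Y = -18*(-1/37) = 18/37 ≈ 0.48649)
M = 0 (M = (3 - 3)² = 0² = 0)
y(S, A) = 18*A/37 (y(S, A) = 0*S + 18*A/37 = 0 + 18*A/37 = 18*A/37)
y(32, K(5)) - 1/(-2443) = 18*(2*5)/37 - 1/(-2443) = (18/37)*10 - 1*(-1/2443) = 180/37 + 1/2443 = 439777/90391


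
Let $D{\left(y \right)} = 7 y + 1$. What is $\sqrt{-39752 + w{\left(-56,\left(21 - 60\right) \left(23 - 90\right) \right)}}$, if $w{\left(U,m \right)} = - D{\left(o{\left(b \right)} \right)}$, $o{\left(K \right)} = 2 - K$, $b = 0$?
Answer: $i \sqrt{39767} \approx 199.42 i$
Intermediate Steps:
$D{\left(y \right)} = 1 + 7 y$
$w{\left(U,m \right)} = -15$ ($w{\left(U,m \right)} = - (1 + 7 \left(2 - 0\right)) = - (1 + 7 \left(2 + 0\right)) = - (1 + 7 \cdot 2) = - (1 + 14) = \left(-1\right) 15 = -15$)
$\sqrt{-39752 + w{\left(-56,\left(21 - 60\right) \left(23 - 90\right) \right)}} = \sqrt{-39752 - 15} = \sqrt{-39767} = i \sqrt{39767}$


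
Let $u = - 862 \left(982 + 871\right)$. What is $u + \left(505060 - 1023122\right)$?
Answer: $-2115348$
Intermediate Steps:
$u = -1597286$ ($u = \left(-862\right) 1853 = -1597286$)
$u + \left(505060 - 1023122\right) = -1597286 + \left(505060 - 1023122\right) = -1597286 - 518062 = -2115348$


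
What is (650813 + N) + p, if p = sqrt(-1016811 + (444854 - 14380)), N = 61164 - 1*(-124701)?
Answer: 836678 + I*sqrt(586337) ≈ 8.3668e+5 + 765.73*I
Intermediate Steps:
N = 185865 (N = 61164 + 124701 = 185865)
p = I*sqrt(586337) (p = sqrt(-1016811 + 430474) = sqrt(-586337) = I*sqrt(586337) ≈ 765.73*I)
(650813 + N) + p = (650813 + 185865) + I*sqrt(586337) = 836678 + I*sqrt(586337)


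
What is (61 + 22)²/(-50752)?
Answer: -6889/50752 ≈ -0.13574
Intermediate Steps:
(61 + 22)²/(-50752) = 83²*(-1/50752) = 6889*(-1/50752) = -6889/50752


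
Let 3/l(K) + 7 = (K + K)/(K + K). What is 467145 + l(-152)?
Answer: 934289/2 ≈ 4.6714e+5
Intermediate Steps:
l(K) = -½ (l(K) = 3/(-7 + (K + K)/(K + K)) = 3/(-7 + (2*K)/((2*K))) = 3/(-7 + (2*K)*(1/(2*K))) = 3/(-7 + 1) = 3/(-6) = 3*(-⅙) = -½)
467145 + l(-152) = 467145 - ½ = 934289/2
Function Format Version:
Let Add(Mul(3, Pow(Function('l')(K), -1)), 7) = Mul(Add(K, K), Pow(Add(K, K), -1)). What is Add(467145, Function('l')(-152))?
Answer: Rational(934289, 2) ≈ 4.6714e+5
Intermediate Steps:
Function('l')(K) = Rational(-1, 2) (Function('l')(K) = Mul(3, Pow(Add(-7, Mul(Add(K, K), Pow(Add(K, K), -1))), -1)) = Mul(3, Pow(Add(-7, Mul(Mul(2, K), Pow(Mul(2, K), -1))), -1)) = Mul(3, Pow(Add(-7, Mul(Mul(2, K), Mul(Rational(1, 2), Pow(K, -1)))), -1)) = Mul(3, Pow(Add(-7, 1), -1)) = Mul(3, Pow(-6, -1)) = Mul(3, Rational(-1, 6)) = Rational(-1, 2))
Add(467145, Function('l')(-152)) = Add(467145, Rational(-1, 2)) = Rational(934289, 2)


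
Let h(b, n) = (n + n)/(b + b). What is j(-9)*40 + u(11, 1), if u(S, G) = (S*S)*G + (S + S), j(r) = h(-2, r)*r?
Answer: -1477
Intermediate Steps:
h(b, n) = n/b (h(b, n) = (2*n)/((2*b)) = (2*n)*(1/(2*b)) = n/b)
j(r) = -r²/2 (j(r) = (r/(-2))*r = (r*(-½))*r = (-r/2)*r = -r²/2)
u(S, G) = 2*S + G*S² (u(S, G) = S²*G + 2*S = G*S² + 2*S = 2*S + G*S²)
j(-9)*40 + u(11, 1) = -½*(-9)²*40 + 11*(2 + 1*11) = -½*81*40 + 11*(2 + 11) = -81/2*40 + 11*13 = -1620 + 143 = -1477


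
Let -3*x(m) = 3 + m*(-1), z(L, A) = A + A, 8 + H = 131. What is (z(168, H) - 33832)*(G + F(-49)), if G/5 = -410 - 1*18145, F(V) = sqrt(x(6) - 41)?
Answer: 3115941150 - 67172*I*sqrt(10) ≈ 3.1159e+9 - 2.1242e+5*I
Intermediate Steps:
H = 123 (H = -8 + 131 = 123)
z(L, A) = 2*A
x(m) = -1 + m/3 (x(m) = -(3 + m*(-1))/3 = -(3 - m)/3 = -1 + m/3)
F(V) = 2*I*sqrt(10) (F(V) = sqrt((-1 + (1/3)*6) - 41) = sqrt((-1 + 2) - 41) = sqrt(1 - 41) = sqrt(-40) = 2*I*sqrt(10))
G = -92775 (G = 5*(-410 - 1*18145) = 5*(-410 - 18145) = 5*(-18555) = -92775)
(z(168, H) - 33832)*(G + F(-49)) = (2*123 - 33832)*(-92775 + 2*I*sqrt(10)) = (246 - 33832)*(-92775 + 2*I*sqrt(10)) = -33586*(-92775 + 2*I*sqrt(10)) = 3115941150 - 67172*I*sqrt(10)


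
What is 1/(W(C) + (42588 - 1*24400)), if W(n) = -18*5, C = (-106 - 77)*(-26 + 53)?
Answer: 1/18098 ≈ 5.5255e-5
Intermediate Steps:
C = -4941 (C = -183*27 = -4941)
W(n) = -90
1/(W(C) + (42588 - 1*24400)) = 1/(-90 + (42588 - 1*24400)) = 1/(-90 + (42588 - 24400)) = 1/(-90 + 18188) = 1/18098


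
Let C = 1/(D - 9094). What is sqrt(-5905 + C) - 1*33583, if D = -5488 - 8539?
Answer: -33583 + I*sqrt(350744300914)/7707 ≈ -33583.0 + 76.844*I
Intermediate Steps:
D = -14027
C = -1/23121 (C = 1/(-14027 - 9094) = 1/(-23121) = -1/23121 ≈ -4.3251e-5)
sqrt(-5905 + C) - 1*33583 = sqrt(-5905 - 1/23121) - 1*33583 = sqrt(-136529506/23121) - 33583 = I*sqrt(350744300914)/7707 - 33583 = -33583 + I*sqrt(350744300914)/7707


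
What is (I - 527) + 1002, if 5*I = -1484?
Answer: 891/5 ≈ 178.20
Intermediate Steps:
I = -1484/5 (I = (⅕)*(-1484) = -1484/5 ≈ -296.80)
(I - 527) + 1002 = (-1484/5 - 527) + 1002 = -4119/5 + 1002 = 891/5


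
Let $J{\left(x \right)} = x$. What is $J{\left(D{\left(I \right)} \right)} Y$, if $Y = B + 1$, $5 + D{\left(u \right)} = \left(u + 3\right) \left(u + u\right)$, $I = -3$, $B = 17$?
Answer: $-90$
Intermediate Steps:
$D{\left(u \right)} = -5 + 2 u \left(3 + u\right)$ ($D{\left(u \right)} = -5 + \left(u + 3\right) \left(u + u\right) = -5 + \left(3 + u\right) 2 u = -5 + 2 u \left(3 + u\right)$)
$Y = 18$ ($Y = 17 + 1 = 18$)
$J{\left(D{\left(I \right)} \right)} Y = \left(-5 + 2 \left(-3\right)^{2} + 6 \left(-3\right)\right) 18 = \left(-5 + 2 \cdot 9 - 18\right) 18 = \left(-5 + 18 - 18\right) 18 = \left(-5\right) 18 = -90$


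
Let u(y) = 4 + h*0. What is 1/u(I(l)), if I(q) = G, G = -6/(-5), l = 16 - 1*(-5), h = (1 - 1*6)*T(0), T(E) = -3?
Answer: ¼ ≈ 0.25000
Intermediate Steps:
h = 15 (h = (1 - 1*6)*(-3) = (1 - 6)*(-3) = -5*(-3) = 15)
l = 21 (l = 16 + 5 = 21)
G = 6/5 (G = -6*(-⅕) = 6/5 ≈ 1.2000)
I(q) = 6/5
u(y) = 4 (u(y) = 4 + 15*0 = 4 + 0 = 4)
1/u(I(l)) = 1/4 = ¼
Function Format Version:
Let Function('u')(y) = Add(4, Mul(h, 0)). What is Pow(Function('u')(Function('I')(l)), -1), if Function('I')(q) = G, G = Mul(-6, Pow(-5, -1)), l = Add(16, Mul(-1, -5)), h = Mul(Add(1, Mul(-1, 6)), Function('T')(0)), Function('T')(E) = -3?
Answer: Rational(1, 4) ≈ 0.25000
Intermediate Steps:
h = 15 (h = Mul(Add(1, Mul(-1, 6)), -3) = Mul(Add(1, -6), -3) = Mul(-5, -3) = 15)
l = 21 (l = Add(16, 5) = 21)
G = Rational(6, 5) (G = Mul(-6, Rational(-1, 5)) = Rational(6, 5) ≈ 1.2000)
Function('I')(q) = Rational(6, 5)
Function('u')(y) = 4 (Function('u')(y) = Add(4, Mul(15, 0)) = Add(4, 0) = 4)
Pow(Function('u')(Function('I')(l)), -1) = Pow(4, -1) = Rational(1, 4)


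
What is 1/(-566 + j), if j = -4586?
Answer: -1/5152 ≈ -0.00019410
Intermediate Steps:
1/(-566 + j) = 1/(-566 - 4586) = 1/(-5152) = -1/5152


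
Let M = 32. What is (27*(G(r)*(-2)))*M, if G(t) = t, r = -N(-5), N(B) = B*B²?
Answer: -216000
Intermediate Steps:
N(B) = B³
r = 125 (r = -1*(-5)³ = -1*(-125) = 125)
(27*(G(r)*(-2)))*M = (27*(125*(-2)))*32 = (27*(-250))*32 = -6750*32 = -216000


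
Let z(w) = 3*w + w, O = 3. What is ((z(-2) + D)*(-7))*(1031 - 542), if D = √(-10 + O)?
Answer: 27384 - 3423*I*√7 ≈ 27384.0 - 9056.4*I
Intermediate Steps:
z(w) = 4*w
D = I*√7 (D = √(-10 + 3) = √(-7) = I*√7 ≈ 2.6458*I)
((z(-2) + D)*(-7))*(1031 - 542) = ((4*(-2) + I*√7)*(-7))*(1031 - 542) = ((-8 + I*√7)*(-7))*489 = (56 - 7*I*√7)*489 = 27384 - 3423*I*√7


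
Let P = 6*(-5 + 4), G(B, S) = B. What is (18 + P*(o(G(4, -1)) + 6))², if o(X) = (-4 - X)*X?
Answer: 30276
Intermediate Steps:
P = -6 (P = 6*(-1) = -6)
o(X) = X*(-4 - X)
(18 + P*(o(G(4, -1)) + 6))² = (18 - 6*(-1*4*(4 + 4) + 6))² = (18 - 6*(-1*4*8 + 6))² = (18 - 6*(-32 + 6))² = (18 - 6*(-26))² = (18 + 156)² = 174² = 30276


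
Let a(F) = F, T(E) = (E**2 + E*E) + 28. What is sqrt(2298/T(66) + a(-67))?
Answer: I*sqrt(1274471170)/4370 ≈ 8.1693*I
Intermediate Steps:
T(E) = 28 + 2*E**2 (T(E) = (E**2 + E**2) + 28 = 2*E**2 + 28 = 28 + 2*E**2)
sqrt(2298/T(66) + a(-67)) = sqrt(2298/(28 + 2*66**2) - 67) = sqrt(2298/(28 + 2*4356) - 67) = sqrt(2298/(28 + 8712) - 67) = sqrt(2298/8740 - 67) = sqrt(2298*(1/8740) - 67) = sqrt(1149/4370 - 67) = sqrt(-291641/4370) = I*sqrt(1274471170)/4370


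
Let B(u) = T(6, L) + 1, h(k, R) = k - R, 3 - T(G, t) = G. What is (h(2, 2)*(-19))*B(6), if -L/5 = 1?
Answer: 0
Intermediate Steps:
L = -5 (L = -5*1 = -5)
T(G, t) = 3 - G
B(u) = -2 (B(u) = (3 - 1*6) + 1 = (3 - 6) + 1 = -3 + 1 = -2)
(h(2, 2)*(-19))*B(6) = ((2 - 1*2)*(-19))*(-2) = ((2 - 2)*(-19))*(-2) = (0*(-19))*(-2) = 0*(-2) = 0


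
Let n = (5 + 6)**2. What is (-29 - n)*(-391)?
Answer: 58650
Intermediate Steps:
n = 121 (n = 11**2 = 121)
(-29 - n)*(-391) = (-29 - 1*121)*(-391) = (-29 - 121)*(-391) = -150*(-391) = 58650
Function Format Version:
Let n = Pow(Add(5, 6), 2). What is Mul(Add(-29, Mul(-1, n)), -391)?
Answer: 58650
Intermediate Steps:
n = 121 (n = Pow(11, 2) = 121)
Mul(Add(-29, Mul(-1, n)), -391) = Mul(Add(-29, Mul(-1, 121)), -391) = Mul(Add(-29, -121), -391) = Mul(-150, -391) = 58650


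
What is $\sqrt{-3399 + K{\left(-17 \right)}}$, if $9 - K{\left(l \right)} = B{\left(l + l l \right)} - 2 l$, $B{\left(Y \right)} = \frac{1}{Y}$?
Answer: $\frac{3 i \sqrt{1759177}}{68} \approx 58.515 i$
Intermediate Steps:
$K{\left(l \right)} = 9 - \frac{1}{l + l^{2}} + 2 l$ ($K{\left(l \right)} = 9 - \left(\frac{1}{l + l l} - 2 l\right) = 9 - \left(\frac{1}{l + l^{2}} - 2 l\right) = 9 + \left(- \frac{1}{l + l^{2}} + 2 l\right) = 9 - \frac{1}{l + l^{2}} + 2 l$)
$\sqrt{-3399 + K{\left(-17 \right)}} = \sqrt{-3399 + \frac{-1 - 17 \left(1 - 17\right) \left(9 + 2 \left(-17\right)\right)}{\left(-17\right) \left(1 - 17\right)}} = \sqrt{-3399 - \frac{-1 - - 272 \left(9 - 34\right)}{17 \left(-16\right)}} = \sqrt{-3399 - - \frac{-1 - \left(-272\right) \left(-25\right)}{272}} = \sqrt{-3399 - - \frac{-1 - 6800}{272}} = \sqrt{-3399 - \left(- \frac{1}{272}\right) \left(-6801\right)} = \sqrt{-3399 - \frac{6801}{272}} = \sqrt{- \frac{931329}{272}} = \frac{3 i \sqrt{1759177}}{68}$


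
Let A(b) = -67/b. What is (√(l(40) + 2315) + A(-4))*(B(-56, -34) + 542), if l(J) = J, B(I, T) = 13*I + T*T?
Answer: 32495/2 + 970*√2355 ≈ 63320.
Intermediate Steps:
B(I, T) = T² + 13*I (B(I, T) = 13*I + T² = T² + 13*I)
(√(l(40) + 2315) + A(-4))*(B(-56, -34) + 542) = (√(40 + 2315) - 67/(-4))*(((-34)² + 13*(-56)) + 542) = (√2355 - 67*(-¼))*((1156 - 728) + 542) = (√2355 + 67/4)*(428 + 542) = (67/4 + √2355)*970 = 32495/2 + 970*√2355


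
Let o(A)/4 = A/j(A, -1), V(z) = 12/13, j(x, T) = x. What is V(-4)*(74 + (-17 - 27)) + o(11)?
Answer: 412/13 ≈ 31.692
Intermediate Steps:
V(z) = 12/13 (V(z) = 12*(1/13) = 12/13)
o(A) = 4 (o(A) = 4*(A/A) = 4*1 = 4)
V(-4)*(74 + (-17 - 27)) + o(11) = 12*(74 + (-17 - 27))/13 + 4 = 12*(74 - 44)/13 + 4 = (12/13)*30 + 4 = 360/13 + 4 = 412/13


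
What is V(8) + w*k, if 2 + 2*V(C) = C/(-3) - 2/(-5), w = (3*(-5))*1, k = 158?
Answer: -35582/15 ≈ -2372.1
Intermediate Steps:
w = -15 (w = -15*1 = -15)
V(C) = -⅘ - C/6 (V(C) = -1 + (C/(-3) - 2/(-5))/2 = -1 + (C*(-⅓) - 2*(-⅕))/2 = -1 + (-C/3 + ⅖)/2 = -1 + (⅖ - C/3)/2 = -1 + (⅕ - C/6) = -⅘ - C/6)
V(8) + w*k = (-⅘ - ⅙*8) - 15*158 = (-⅘ - 4/3) - 2370 = -32/15 - 2370 = -35582/15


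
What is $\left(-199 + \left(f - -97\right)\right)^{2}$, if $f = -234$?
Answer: $112896$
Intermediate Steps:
$\left(-199 + \left(f - -97\right)\right)^{2} = \left(-199 - 137\right)^{2} = \left(-336\right)^{2} = 112896$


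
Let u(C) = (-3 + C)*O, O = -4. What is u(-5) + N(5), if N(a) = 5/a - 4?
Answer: 29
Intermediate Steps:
u(C) = 12 - 4*C (u(C) = (-3 + C)*(-4) = 12 - 4*C)
N(a) = -4 + 5/a
u(-5) + N(5) = (12 - 4*(-5)) + (-4 + 5/5) = (12 + 20) + (-4 + 5*(⅕)) = 32 + (-4 + 1) = 32 - 3 = 29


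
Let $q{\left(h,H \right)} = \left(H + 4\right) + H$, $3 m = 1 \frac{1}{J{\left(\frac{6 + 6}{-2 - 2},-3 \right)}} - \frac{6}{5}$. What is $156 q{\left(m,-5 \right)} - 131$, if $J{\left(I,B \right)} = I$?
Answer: $-1067$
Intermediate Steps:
$m = - \frac{23}{45}$ ($m = \frac{1 \frac{1}{\left(6 + 6\right) \frac{1}{-2 - 2}} - \frac{6}{5}}{3} = \frac{1 \frac{1}{12 \frac{1}{-4}} - \frac{6}{5}}{3} = \frac{1 \frac{1}{12 \left(- \frac{1}{4}\right)} - \frac{6}{5}}{3} = \frac{1 \frac{1}{-3} - \frac{6}{5}}{3} = \frac{1 \left(- \frac{1}{3}\right) - \frac{6}{5}}{3} = \frac{- \frac{1}{3} - \frac{6}{5}}{3} = \frac{1}{3} \left(- \frac{23}{15}\right) = - \frac{23}{45} \approx -0.51111$)
$q{\left(h,H \right)} = 4 + 2 H$ ($q{\left(h,H \right)} = \left(4 + H\right) + H = 4 + 2 H$)
$156 q{\left(m,-5 \right)} - 131 = 156 \left(4 + 2 \left(-5\right)\right) - 131 = 156 \left(4 - 10\right) - 131 = 156 \left(-6\right) - 131 = -936 - 131 = -1067$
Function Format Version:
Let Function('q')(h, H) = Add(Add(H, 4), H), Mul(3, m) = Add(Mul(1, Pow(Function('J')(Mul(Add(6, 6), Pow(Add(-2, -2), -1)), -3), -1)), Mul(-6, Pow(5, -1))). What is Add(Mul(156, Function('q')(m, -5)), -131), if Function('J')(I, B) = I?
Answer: -1067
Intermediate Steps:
m = Rational(-23, 45) (m = Mul(Rational(1, 3), Add(Mul(1, Pow(Mul(Add(6, 6), Pow(Add(-2, -2), -1)), -1)), Mul(-6, Pow(5, -1)))) = Mul(Rational(1, 3), Add(Mul(1, Pow(Mul(12, Pow(-4, -1)), -1)), Mul(-6, Rational(1, 5)))) = Mul(Rational(1, 3), Add(Mul(1, Pow(Mul(12, Rational(-1, 4)), -1)), Rational(-6, 5))) = Mul(Rational(1, 3), Add(Mul(1, Pow(-3, -1)), Rational(-6, 5))) = Mul(Rational(1, 3), Add(Mul(1, Rational(-1, 3)), Rational(-6, 5))) = Mul(Rational(1, 3), Add(Rational(-1, 3), Rational(-6, 5))) = Mul(Rational(1, 3), Rational(-23, 15)) = Rational(-23, 45) ≈ -0.51111)
Function('q')(h, H) = Add(4, Mul(2, H)) (Function('q')(h, H) = Add(Add(4, H), H) = Add(4, Mul(2, H)))
Add(Mul(156, Function('q')(m, -5)), -131) = Add(Mul(156, Add(4, Mul(2, -5))), -131) = Add(Mul(156, Add(4, -10)), -131) = Add(Mul(156, -6), -131) = Add(-936, -131) = -1067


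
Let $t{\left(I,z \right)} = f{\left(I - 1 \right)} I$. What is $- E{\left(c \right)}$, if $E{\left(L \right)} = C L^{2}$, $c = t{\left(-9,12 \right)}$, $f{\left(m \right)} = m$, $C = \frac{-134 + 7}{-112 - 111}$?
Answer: $- \frac{1028700}{223} \approx -4613.0$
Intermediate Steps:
$C = \frac{127}{223}$ ($C = - \frac{127}{-223} = \left(-127\right) \left(- \frac{1}{223}\right) = \frac{127}{223} \approx 0.56951$)
$t{\left(I,z \right)} = I \left(-1 + I\right)$ ($t{\left(I,z \right)} = \left(I - 1\right) I = \left(-1 + I\right) I = I \left(-1 + I\right)$)
$c = 90$ ($c = - 9 \left(-1 - 9\right) = \left(-9\right) \left(-10\right) = 90$)
$E{\left(L \right)} = \frac{127 L^{2}}{223}$
$- E{\left(c \right)} = - \frac{127 \cdot 90^{2}}{223} = - \frac{127 \cdot 8100}{223} = \left(-1\right) \frac{1028700}{223} = - \frac{1028700}{223}$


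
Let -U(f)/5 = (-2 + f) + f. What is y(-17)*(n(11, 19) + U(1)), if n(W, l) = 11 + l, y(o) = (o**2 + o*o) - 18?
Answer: 16800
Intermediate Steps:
U(f) = 10 - 10*f (U(f) = -5*((-2 + f) + f) = -5*(-2 + 2*f) = 10 - 10*f)
y(o) = -18 + 2*o**2 (y(o) = (o**2 + o**2) - 18 = 2*o**2 - 18 = -18 + 2*o**2)
y(-17)*(n(11, 19) + U(1)) = (-18 + 2*(-17)**2)*((11 + 19) + (10 - 10*1)) = (-18 + 2*289)*(30 + (10 - 10)) = (-18 + 578)*(30 + 0) = 560*30 = 16800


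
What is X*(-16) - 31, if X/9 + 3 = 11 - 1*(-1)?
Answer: -1327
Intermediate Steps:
X = 81 (X = -27 + 9*(11 - 1*(-1)) = -27 + 9*(11 + 1) = -27 + 9*12 = -27 + 108 = 81)
X*(-16) - 31 = 81*(-16) - 31 = -1296 - 31 = -1327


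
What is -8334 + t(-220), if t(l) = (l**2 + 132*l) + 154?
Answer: 11180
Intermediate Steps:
t(l) = 154 + l**2 + 132*l
-8334 + t(-220) = -8334 + (154 + (-220)**2 + 132*(-220)) = -8334 + (154 + 48400 - 29040) = -8334 + 19514 = 11180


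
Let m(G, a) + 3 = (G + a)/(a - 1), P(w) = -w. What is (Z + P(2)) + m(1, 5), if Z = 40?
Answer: 73/2 ≈ 36.500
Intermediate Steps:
m(G, a) = -3 + (G + a)/(-1 + a) (m(G, a) = -3 + (G + a)/(a - 1) = -3 + (G + a)/(-1 + a))
(Z + P(2)) + m(1, 5) = (40 - 1*2) + (3 + 1 - 2*5)/(-1 + 5) = (40 - 2) + (3 + 1 - 10)/4 = 38 + (1/4)*(-6) = 38 - 3/2 = 73/2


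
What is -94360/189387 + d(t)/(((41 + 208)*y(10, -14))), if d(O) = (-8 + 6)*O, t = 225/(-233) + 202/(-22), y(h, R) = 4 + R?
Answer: -9273400112/18312775965 ≈ -0.50639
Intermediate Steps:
t = -26008/2563 (t = 225*(-1/233) + 202*(-1/22) = -225/233 - 101/11 = -26008/2563 ≈ -10.147)
d(O) = -2*O
-94360/189387 + d(t)/(((41 + 208)*y(10, -14))) = -94360/189387 + (-2*(-26008/2563))/(((41 + 208)*(4 - 14))) = -94360*1/189387 + 52016/(2563*((249*(-10)))) = -94360/189387 + (52016/2563)/(-2490) = -94360/189387 + (52016/2563)*(-1/2490) = -94360/189387 - 26008/3190935 = -9273400112/18312775965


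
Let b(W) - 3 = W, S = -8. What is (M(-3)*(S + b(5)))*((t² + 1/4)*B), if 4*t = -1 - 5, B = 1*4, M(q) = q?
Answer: 0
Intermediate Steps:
b(W) = 3 + W
B = 4
t = -3/2 (t = (-1 - 5)/4 = (¼)*(-6) = -3/2 ≈ -1.5000)
(M(-3)*(S + b(5)))*((t² + 1/4)*B) = (-3*(-8 + (3 + 5)))*(((-3/2)² + 1/4)*4) = (-3*(-8 + 8))*((9/4 + ¼)*4) = (-3*0)*((5/2)*4) = 0*10 = 0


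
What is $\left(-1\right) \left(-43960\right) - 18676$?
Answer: $25284$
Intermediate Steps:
$\left(-1\right) \left(-43960\right) - 18676 = 43960 - 18676 = 25284$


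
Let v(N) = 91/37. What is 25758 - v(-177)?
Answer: 952955/37 ≈ 25756.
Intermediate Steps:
v(N) = 91/37 (v(N) = 91*(1/37) = 91/37)
25758 - v(-177) = 25758 - 1*91/37 = 25758 - 91/37 = 952955/37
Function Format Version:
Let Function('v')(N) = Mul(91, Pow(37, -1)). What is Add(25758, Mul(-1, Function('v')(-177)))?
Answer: Rational(952955, 37) ≈ 25756.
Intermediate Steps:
Function('v')(N) = Rational(91, 37) (Function('v')(N) = Mul(91, Rational(1, 37)) = Rational(91, 37))
Add(25758, Mul(-1, Function('v')(-177))) = Add(25758, Mul(-1, Rational(91, 37))) = Add(25758, Rational(-91, 37)) = Rational(952955, 37)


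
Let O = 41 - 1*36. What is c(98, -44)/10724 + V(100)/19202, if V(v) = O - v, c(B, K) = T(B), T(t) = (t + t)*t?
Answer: 13136187/7354366 ≈ 1.7862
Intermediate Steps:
T(t) = 2*t**2 (T(t) = (2*t)*t = 2*t**2)
c(B, K) = 2*B**2
O = 5 (O = 41 - 36 = 5)
V(v) = 5 - v
c(98, -44)/10724 + V(100)/19202 = (2*98**2)/10724 + (5 - 1*100)/19202 = (2*9604)*(1/10724) + (5 - 100)*(1/19202) = 19208*(1/10724) - 95*1/19202 = 686/383 - 95/19202 = 13136187/7354366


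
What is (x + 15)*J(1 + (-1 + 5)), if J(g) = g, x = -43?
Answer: -140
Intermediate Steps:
(x + 15)*J(1 + (-1 + 5)) = (-43 + 15)*(1 + (-1 + 5)) = -28*(1 + 4) = -28*5 = -140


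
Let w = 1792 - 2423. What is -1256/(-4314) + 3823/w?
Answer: -7849943/1361067 ≈ -5.7675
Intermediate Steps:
w = -631
-1256/(-4314) + 3823/w = -1256/(-4314) + 3823/(-631) = -1256*(-1/4314) + 3823*(-1/631) = 628/2157 - 3823/631 = -7849943/1361067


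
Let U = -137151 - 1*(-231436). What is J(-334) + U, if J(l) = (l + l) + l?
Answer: 93283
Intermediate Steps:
U = 94285 (U = -137151 + 231436 = 94285)
J(l) = 3*l (J(l) = 2*l + l = 3*l)
J(-334) + U = 3*(-334) + 94285 = -1002 + 94285 = 93283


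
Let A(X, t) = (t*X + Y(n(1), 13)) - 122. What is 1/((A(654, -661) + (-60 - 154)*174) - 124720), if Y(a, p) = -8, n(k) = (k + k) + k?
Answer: -1/594380 ≈ -1.6824e-6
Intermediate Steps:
n(k) = 3*k (n(k) = 2*k + k = 3*k)
A(X, t) = -130 + X*t (A(X, t) = (t*X - 8) - 122 = (X*t - 8) - 122 = (-8 + X*t) - 122 = -130 + X*t)
1/((A(654, -661) + (-60 - 154)*174) - 124720) = 1/(((-130 + 654*(-661)) + (-60 - 154)*174) - 124720) = 1/(((-130 - 432294) - 214*174) - 124720) = 1/((-432424 - 37236) - 124720) = 1/(-469660 - 124720) = 1/(-594380) = -1/594380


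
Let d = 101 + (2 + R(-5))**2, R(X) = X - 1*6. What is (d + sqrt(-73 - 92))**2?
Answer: (182 + I*sqrt(165))**2 ≈ 32959.0 + 4675.7*I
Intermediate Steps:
R(X) = -6 + X (R(X) = X - 6 = -6 + X)
d = 182 (d = 101 + (2 + (-6 - 5))**2 = 101 + (2 - 11)**2 = 101 + (-9)**2 = 101 + 81 = 182)
(d + sqrt(-73 - 92))**2 = (182 + sqrt(-73 - 92))**2 = (182 + sqrt(-165))**2 = (182 + I*sqrt(165))**2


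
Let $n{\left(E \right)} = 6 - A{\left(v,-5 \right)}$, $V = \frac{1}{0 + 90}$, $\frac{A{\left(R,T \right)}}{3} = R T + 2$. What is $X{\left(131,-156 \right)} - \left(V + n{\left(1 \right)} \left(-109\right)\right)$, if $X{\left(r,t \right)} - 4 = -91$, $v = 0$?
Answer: $- \frac{7831}{90} \approx -87.011$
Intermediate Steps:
$A{\left(R,T \right)} = 6 + 3 R T$ ($A{\left(R,T \right)} = 3 \left(R T + 2\right) = 3 \left(2 + R T\right) = 6 + 3 R T$)
$V = \frac{1}{90} \approx 0.011111$
$X{\left(r,t \right)} = -87$ ($X{\left(r,t \right)} = 4 - 91 = -87$)
$n{\left(E \right)} = 0$ ($n{\left(E \right)} = 6 - \left(6 + 3 \cdot 0 \left(-5\right)\right) = 6 - \left(6 + 0\right) = 6 - 6 = 0$)
$X{\left(131,-156 \right)} - \left(V + n{\left(1 \right)} \left(-109\right)\right) = -87 - \left(\frac{1}{90} + 0 \left(-109\right)\right) = -87 - \left(\frac{1}{90} + 0\right) = -87 - \frac{1}{90} = - \frac{7831}{90}$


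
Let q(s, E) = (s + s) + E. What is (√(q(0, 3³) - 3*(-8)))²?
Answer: 51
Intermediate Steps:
q(s, E) = E + 2*s (q(s, E) = 2*s + E = E + 2*s)
(√(q(0, 3³) - 3*(-8)))² = (√((3³ + 2*0) - 3*(-8)))² = (√((27 + 0) + 24))² = (√(27 + 24))² = (√51)² = 51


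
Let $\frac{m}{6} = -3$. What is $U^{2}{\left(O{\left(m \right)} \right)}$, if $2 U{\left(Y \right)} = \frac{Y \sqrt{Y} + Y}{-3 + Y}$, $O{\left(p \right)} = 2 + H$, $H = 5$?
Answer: $\frac{49}{8} + \frac{49 \sqrt{7}}{32} \approx 10.176$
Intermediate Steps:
$m = -18$ ($m = 6 \left(-3\right) = -18$)
$O{\left(p \right)} = 7$ ($O{\left(p \right)} = 2 + 5 = 7$)
$U{\left(Y \right)} = \frac{Y + Y^{\frac{3}{2}}}{2 \left(-3 + Y\right)}$ ($U{\left(Y \right)} = \frac{\left(Y \sqrt{Y} + Y\right) \frac{1}{-3 + Y}}{2} = \frac{\left(Y^{\frac{3}{2}} + Y\right) \frac{1}{-3 + Y}}{2} = \frac{\left(Y + Y^{\frac{3}{2}}\right) \frac{1}{-3 + Y}}{2} = \frac{\frac{1}{-3 + Y} \left(Y + Y^{\frac{3}{2}}\right)}{2} = \frac{Y + Y^{\frac{3}{2}}}{2 \left(-3 + Y\right)}$)
$U^{2}{\left(O{\left(m \right)} \right)} = \left(\frac{7 + 7^{\frac{3}{2}}}{2 \left(-3 + 7\right)}\right)^{2} = \left(\frac{7 + 7 \sqrt{7}}{2 \cdot 4}\right)^{2} = \left(\frac{1}{2} \cdot \frac{1}{4} \left(7 + 7 \sqrt{7}\right)\right)^{2} = \left(\frac{7}{8} + \frac{7 \sqrt{7}}{8}\right)^{2}$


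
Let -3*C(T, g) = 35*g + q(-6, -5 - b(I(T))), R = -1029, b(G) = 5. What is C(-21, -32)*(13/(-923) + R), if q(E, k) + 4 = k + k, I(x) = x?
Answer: -83580640/213 ≈ -3.9240e+5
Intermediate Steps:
q(E, k) = -4 + 2*k (q(E, k) = -4 + (k + k) = -4 + 2*k)
C(T, g) = 8 - 35*g/3 (C(T, g) = -(35*g + (-4 + 2*(-5 - 1*5)))/3 = -(35*g + (-4 + 2*(-5 - 5)))/3 = -(35*g + (-4 + 2*(-10)))/3 = -(35*g + (-4 - 20))/3 = -(35*g - 24)/3 = -(-24 + 35*g)/3 = 8 - 35*g/3)
C(-21, -32)*(13/(-923) + R) = (8 - 35/3*(-32))*(13/(-923) - 1029) = (8 + 1120/3)*(13*(-1/923) - 1029) = 1144*(-1/71 - 1029)/3 = (1144/3)*(-73060/71) = -83580640/213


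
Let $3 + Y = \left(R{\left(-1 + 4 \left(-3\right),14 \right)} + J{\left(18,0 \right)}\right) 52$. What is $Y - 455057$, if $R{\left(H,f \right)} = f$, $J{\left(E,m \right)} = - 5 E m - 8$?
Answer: $-454748$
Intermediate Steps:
$J{\left(E,m \right)} = -8 - 5 E m$ ($J{\left(E,m \right)} = - 5 E m - 8 = -8 - 5 E m$)
$Y = 309$ ($Y = -3 + \left(14 - \left(8 + 90 \cdot 0\right)\right) 52 = -3 + \left(14 + \left(-8 + 0\right)\right) 52 = -3 + \left(14 - 8\right) 52 = -3 + 6 \cdot 52 = -3 + 312 = 309$)
$Y - 455057 = 309 - 455057 = -454748$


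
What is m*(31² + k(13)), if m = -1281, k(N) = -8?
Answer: -1220793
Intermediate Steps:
m*(31² + k(13)) = -1281*(31² - 8) = -1281*(961 - 8) = -1281*953 = -1220793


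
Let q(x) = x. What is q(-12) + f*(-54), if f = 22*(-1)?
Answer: 1176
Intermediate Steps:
f = -22
q(-12) + f*(-54) = -12 - 22*(-54) = -12 + 1188 = 1176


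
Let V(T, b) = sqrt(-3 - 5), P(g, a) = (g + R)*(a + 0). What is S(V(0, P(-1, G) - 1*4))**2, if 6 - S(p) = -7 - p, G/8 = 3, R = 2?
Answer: 161 + 52*I*sqrt(2) ≈ 161.0 + 73.539*I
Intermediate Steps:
G = 24 (G = 8*3 = 24)
P(g, a) = a*(2 + g) (P(g, a) = (g + 2)*(a + 0) = (2 + g)*a = a*(2 + g))
V(T, b) = 2*I*sqrt(2) (V(T, b) = sqrt(-8) = 2*I*sqrt(2))
S(p) = 13 + p (S(p) = 6 - (-7 - p) = 6 + (7 + p) = 13 + p)
S(V(0, P(-1, G) - 1*4))**2 = (13 + 2*I*sqrt(2))**2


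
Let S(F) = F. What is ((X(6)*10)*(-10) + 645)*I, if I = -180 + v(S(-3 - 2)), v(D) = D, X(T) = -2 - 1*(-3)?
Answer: -100825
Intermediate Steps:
X(T) = 1 (X(T) = -2 + 3 = 1)
I = -185 (I = -180 + (-3 - 2) = -180 - 5 = -185)
((X(6)*10)*(-10) + 645)*I = ((1*10)*(-10) + 645)*(-185) = (10*(-10) + 645)*(-185) = (-100 + 645)*(-185) = 545*(-185) = -100825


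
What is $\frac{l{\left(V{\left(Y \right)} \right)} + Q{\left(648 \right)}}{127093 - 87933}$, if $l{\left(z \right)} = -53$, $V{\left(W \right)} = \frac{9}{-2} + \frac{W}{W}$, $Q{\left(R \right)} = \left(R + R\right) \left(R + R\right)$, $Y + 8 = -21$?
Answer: $\frac{1679563}{39160} \approx 42.89$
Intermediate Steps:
$Y = -29$ ($Y = -8 - 21 = -29$)
$Q{\left(R \right)} = 4 R^{2}$ ($Q{\left(R \right)} = 2 R 2 R = 4 R^{2}$)
$V{\left(W \right)} = - \frac{7}{2}$ ($V{\left(W \right)} = 9 \left(- \frac{1}{2}\right) + 1 = - \frac{9}{2} + 1 = - \frac{7}{2}$)
$\frac{l{\left(V{\left(Y \right)} \right)} + Q{\left(648 \right)}}{127093 - 87933} = \frac{-53 + 4 \cdot 648^{2}}{127093 - 87933} = \frac{-53 + 4 \cdot 419904}{39160} = \left(-53 + 1679616\right) \frac{1}{39160} = 1679563 \cdot \frac{1}{39160} = \frac{1679563}{39160}$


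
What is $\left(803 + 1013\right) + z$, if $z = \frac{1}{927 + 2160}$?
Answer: $\frac{5605993}{3087} \approx 1816.0$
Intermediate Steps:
$z = \frac{1}{3087} \approx 0.00032394$
$\left(803 + 1013\right) + z = \left(803 + 1013\right) + \frac{1}{3087} = 1816 + \frac{1}{3087} = \frac{5605993}{3087}$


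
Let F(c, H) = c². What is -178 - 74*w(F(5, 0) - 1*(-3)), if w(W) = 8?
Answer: -770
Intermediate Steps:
-178 - 74*w(F(5, 0) - 1*(-3)) = -178 - 74*8 = -178 - 592 = -770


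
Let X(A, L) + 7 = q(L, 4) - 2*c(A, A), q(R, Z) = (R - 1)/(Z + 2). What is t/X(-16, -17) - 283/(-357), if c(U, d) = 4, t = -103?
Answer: 13955/2142 ≈ 6.5149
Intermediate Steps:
q(R, Z) = (-1 + R)/(2 + Z)
X(A, L) = -91/6 + L/6 (X(A, L) = -7 + ((-1 + L)/(2 + 4) - 2*4) = -7 + ((-1 + L)/6 - 8) = -7 + ((-⅙ + L/6) - 8) = -7 + (-49/6 + L/6) = -91/6 + L/6)
t/X(-16, -17) - 283/(-357) = -103/(-91/6 + (⅙)*(-17)) - 283/(-357) = -103/(-91/6 - 17/6) - 283*(-1/357) = -103/(-18) + 283/357 = -103*(-1/18) + 283/357 = 103/18 + 283/357 = 13955/2142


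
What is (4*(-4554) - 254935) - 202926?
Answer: -476077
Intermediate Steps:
(4*(-4554) - 254935) - 202926 = (-18216 - 254935) - 202926 = -273151 - 202926 = -476077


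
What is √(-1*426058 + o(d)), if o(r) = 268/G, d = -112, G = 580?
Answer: I*√8957859735/145 ≈ 652.73*I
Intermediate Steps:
o(r) = 67/145 (o(r) = 268/580 = 268*(1/580) = 67/145)
√(-1*426058 + o(d)) = √(-1*426058 + 67/145) = √(-426058 + 67/145) = √(-61778343/145) = I*√8957859735/145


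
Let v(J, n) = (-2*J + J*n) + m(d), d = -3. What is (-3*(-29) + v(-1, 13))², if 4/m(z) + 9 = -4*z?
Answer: 53824/9 ≈ 5980.4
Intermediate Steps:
m(z) = 4/(-9 - 4*z)
v(J, n) = 4/3 - 2*J + J*n (v(J, n) = (-2*J + J*n) - 4/(9 + 4*(-3)) = (-2*J + J*n) - 4/(9 - 12) = (-2*J + J*n) - 4/(-3) = (-2*J + J*n) - 4*(-⅓) = (-2*J + J*n) + 4/3 = 4/3 - 2*J + J*n)
(-3*(-29) + v(-1, 13))² = (-3*(-29) + (4/3 - 2*(-1) - 1*13))² = (87 + (4/3 + 2 - 13))² = (87 - 29/3)² = (232/3)² = 53824/9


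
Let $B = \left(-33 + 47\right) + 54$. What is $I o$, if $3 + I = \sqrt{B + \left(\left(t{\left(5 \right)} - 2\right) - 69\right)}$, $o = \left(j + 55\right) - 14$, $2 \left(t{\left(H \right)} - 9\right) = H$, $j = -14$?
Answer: $-81 + \frac{27 \sqrt{34}}{2} \approx -2.2822$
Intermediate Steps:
$t{\left(H \right)} = 9 + \frac{H}{2}$
$o = 27$ ($o = \left(-14 + 55\right) - 14 = 41 - 14 = 27$)
$B = 68$ ($B = 14 + 54 = 68$)
$I = -3 + \frac{\sqrt{34}}{2}$ ($I = -3 + \sqrt{68 + \left(\left(\left(9 + \frac{1}{2} \cdot 5\right) - 2\right) - 69\right)} = -3 + \sqrt{68 + \left(\left(\left(9 + \frac{5}{2}\right) - 2\right) - 69\right)} = -3 + \sqrt{68 + \left(\left(\frac{23}{2} - 2\right) - 69\right)} = -3 + \sqrt{68 + \left(\frac{19}{2} - 69\right)} = -3 + \sqrt{68 - \frac{119}{2}} = -3 + \sqrt{\frac{17}{2}} = -3 + \frac{\sqrt{34}}{2} \approx -0.084524$)
$I o = \left(-3 + \frac{\sqrt{34}}{2}\right) 27 = -81 + \frac{27 \sqrt{34}}{2}$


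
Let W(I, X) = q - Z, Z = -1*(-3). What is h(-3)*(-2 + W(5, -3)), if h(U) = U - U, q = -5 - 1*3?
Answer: 0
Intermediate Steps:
Z = 3
q = -8 (q = -5 - 3 = -8)
W(I, X) = -11 (W(I, X) = -8 - 1*3 = -8 - 3 = -11)
h(U) = 0
h(-3)*(-2 + W(5, -3)) = 0*(-2 - 11) = 0*(-13) = 0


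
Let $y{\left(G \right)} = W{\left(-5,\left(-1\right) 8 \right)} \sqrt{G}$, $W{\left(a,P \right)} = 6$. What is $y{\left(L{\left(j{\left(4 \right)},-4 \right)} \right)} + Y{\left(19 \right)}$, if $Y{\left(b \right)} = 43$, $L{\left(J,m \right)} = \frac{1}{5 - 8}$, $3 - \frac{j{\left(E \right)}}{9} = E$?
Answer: $43 + 2 i \sqrt{3} \approx 43.0 + 3.4641 i$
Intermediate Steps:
$j{\left(E \right)} = 27 - 9 E$
$L{\left(J,m \right)} = - \frac{1}{3}$ ($L{\left(J,m \right)} = \frac{1}{-3} = - \frac{1}{3}$)
$y{\left(G \right)} = 6 \sqrt{G}$
$y{\left(L{\left(j{\left(4 \right)},-4 \right)} \right)} + Y{\left(19 \right)} = 6 \sqrt{- \frac{1}{3}} + 43 = 6 \frac{i \sqrt{3}}{3} + 43 = 2 i \sqrt{3} + 43 = 43 + 2 i \sqrt{3}$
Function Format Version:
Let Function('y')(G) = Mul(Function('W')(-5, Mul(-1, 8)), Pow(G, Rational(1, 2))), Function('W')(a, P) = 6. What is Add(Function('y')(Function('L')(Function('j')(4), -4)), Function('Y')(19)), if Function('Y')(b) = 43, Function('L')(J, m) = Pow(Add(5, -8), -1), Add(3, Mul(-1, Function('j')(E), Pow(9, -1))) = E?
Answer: Add(43, Mul(2, I, Pow(3, Rational(1, 2)))) ≈ Add(43.000, Mul(3.4641, I))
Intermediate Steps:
Function('j')(E) = Add(27, Mul(-9, E))
Function('L')(J, m) = Rational(-1, 3) (Function('L')(J, m) = Pow(-3, -1) = Rational(-1, 3))
Function('y')(G) = Mul(6, Pow(G, Rational(1, 2)))
Add(Function('y')(Function('L')(Function('j')(4), -4)), Function('Y')(19)) = Add(Mul(6, Pow(Rational(-1, 3), Rational(1, 2))), 43) = Add(Mul(6, Mul(Rational(1, 3), I, Pow(3, Rational(1, 2)))), 43) = Add(Mul(2, I, Pow(3, Rational(1, 2))), 43) = Add(43, Mul(2, I, Pow(3, Rational(1, 2))))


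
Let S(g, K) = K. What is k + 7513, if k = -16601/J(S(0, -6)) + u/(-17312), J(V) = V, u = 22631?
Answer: 533825531/51936 ≈ 10279.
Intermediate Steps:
k = 143630363/51936 (k = -16601/(-6) + 22631/(-17312) = -16601*(-⅙) + 22631*(-1/17312) = 16601/6 - 22631/17312 = 143630363/51936 ≈ 2765.5)
k + 7513 = 143630363/51936 + 7513 = 533825531/51936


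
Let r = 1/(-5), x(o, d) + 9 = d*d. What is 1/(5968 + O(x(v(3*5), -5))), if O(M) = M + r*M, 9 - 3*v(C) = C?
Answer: 5/29904 ≈ 0.00016720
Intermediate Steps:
v(C) = 3 - C/3
x(o, d) = -9 + d**2 (x(o, d) = -9 + d*d = -9 + d**2)
r = -1/5 ≈ -0.20000
O(M) = 4*M/5 (O(M) = M - M/5 = 4*M/5)
1/(5968 + O(x(v(3*5), -5))) = 1/(5968 + 4*(-9 + (-5)**2)/5) = 1/(5968 + 4*(-9 + 25)/5) = 1/(5968 + (4/5)*16) = 1/(5968 + 64/5) = 1/(29904/5) = 5/29904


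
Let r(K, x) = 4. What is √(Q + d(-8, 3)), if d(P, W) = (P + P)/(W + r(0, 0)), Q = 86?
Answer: √4102/7 ≈ 9.1496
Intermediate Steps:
d(P, W) = 2*P/(4 + W) (d(P, W) = (P + P)/(W + 4) = (2*P)/(4 + W) = 2*P/(4 + W))
√(Q + d(-8, 3)) = √(86 + 2*(-8)/(4 + 3)) = √(86 + 2*(-8)/7) = √(86 + 2*(-8)*(⅐)) = √(86 - 16/7) = √(586/7) = √4102/7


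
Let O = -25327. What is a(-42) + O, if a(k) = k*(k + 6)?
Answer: -23815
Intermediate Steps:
a(k) = k*(6 + k)
a(-42) + O = -42*(6 - 42) - 25327 = -42*(-36) - 25327 = 1512 - 25327 = -23815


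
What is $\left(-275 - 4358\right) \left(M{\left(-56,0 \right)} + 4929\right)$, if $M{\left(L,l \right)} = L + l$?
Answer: $-22576609$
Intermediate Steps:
$\left(-275 - 4358\right) \left(M{\left(-56,0 \right)} + 4929\right) = \left(-275 - 4358\right) \left(\left(-56 + 0\right) + 4929\right) = - 4633 \left(-56 + 4929\right) = \left(-4633\right) 4873 = -22576609$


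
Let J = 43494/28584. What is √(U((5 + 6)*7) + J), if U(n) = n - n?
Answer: √8633559/2382 ≈ 1.2335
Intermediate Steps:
J = 7249/4764 (J = 43494*(1/28584) = 7249/4764 ≈ 1.5216)
U(n) = 0
√(U((5 + 6)*7) + J) = √(0 + 7249/4764) = √(7249/4764) = √8633559/2382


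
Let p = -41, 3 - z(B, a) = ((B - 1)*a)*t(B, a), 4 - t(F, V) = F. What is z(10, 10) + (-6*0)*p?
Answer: 543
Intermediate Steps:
t(F, V) = 4 - F
z(B, a) = 3 - a*(-1 + B)*(4 - B) (z(B, a) = 3 - (B - 1)*a*(4 - B) = 3 - (-1 + B)*a*(4 - B) = 3 - a*(-1 + B)*(4 - B))
z(10, 10) + (-6*0)*p = (3 - 1*10*(-4 + 10) + 10*10*(-4 + 10)) - 6*0*(-41) = (3 - 1*10*6 + 10*10*6) + 0*(-41) = (3 - 60 + 600) + 0 = 543 + 0 = 543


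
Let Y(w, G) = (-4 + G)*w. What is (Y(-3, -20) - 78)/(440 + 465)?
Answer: -6/905 ≈ -0.0066298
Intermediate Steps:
Y(w, G) = w*(-4 + G)
(Y(-3, -20) - 78)/(440 + 465) = (-3*(-4 - 20) - 78)/(440 + 465) = (-3*(-24) - 78)/905 = (72 - 78)*(1/905) = -6*1/905 = -6/905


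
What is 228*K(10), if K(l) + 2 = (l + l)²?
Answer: 90744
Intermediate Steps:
K(l) = -2 + 4*l² (K(l) = -2 + (l + l)² = -2 + (2*l)² = -2 + 4*l²)
228*K(10) = 228*(-2 + 4*10²) = 228*(-2 + 4*100) = 228*(-2 + 400) = 228*398 = 90744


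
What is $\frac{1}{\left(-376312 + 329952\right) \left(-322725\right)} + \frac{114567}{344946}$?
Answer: $\frac{285682953736991}{860153378721000} \approx 0.33213$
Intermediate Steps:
$\frac{1}{\left(-376312 + 329952\right) \left(-322725\right)} + \frac{114567}{344946} = \frac{1}{-46360} \left(- \frac{1}{322725}\right) + 114567 \cdot \frac{1}{344946} = \left(- \frac{1}{46360}\right) \left(- \frac{1}{322725}\right) + \frac{38189}{114982} = \frac{1}{14961531000} + \frac{38189}{114982} = \frac{285682953736991}{860153378721000}$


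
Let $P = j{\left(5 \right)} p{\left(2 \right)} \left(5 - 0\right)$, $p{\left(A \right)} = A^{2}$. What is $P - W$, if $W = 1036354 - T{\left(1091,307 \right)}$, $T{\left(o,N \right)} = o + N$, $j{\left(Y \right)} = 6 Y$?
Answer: $-1034356$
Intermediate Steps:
$T{\left(o,N \right)} = N + o$
$P = 600$ ($P = 6 \cdot 5 \cdot 2^{2} \left(5 - 0\right) = 30 \cdot 4 \left(5 + 0\right) = 120 \cdot 5 = 600$)
$W = 1034956$ ($W = 1036354 - \left(307 + 1091\right) = 1036354 - 1398 = 1034956$)
$P - W = 600 - 1034956 = -1034356$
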